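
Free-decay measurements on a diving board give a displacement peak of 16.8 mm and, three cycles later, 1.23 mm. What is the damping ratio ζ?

Logarithmic decrement δ = (1/n)·ln(x₀/x_n) = (1/3)·ln(16.8/1.23) = (1/3)·ln(13.66) = 0.8715.
ζ = δ/√(4π² + δ²) = 0.8715/√(39.48 + 0.759) = 0.8715/6.343 = 0.1374.

0.137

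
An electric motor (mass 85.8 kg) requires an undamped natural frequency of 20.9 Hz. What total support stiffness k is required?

ω_n = 2πf_n = 2π × 20.9 = 131.3 rad/s.
k = m·ω_n² = 85.8 × 131.3² = 85.8 × 17240 = 1480000 N/m.

1480000 N/m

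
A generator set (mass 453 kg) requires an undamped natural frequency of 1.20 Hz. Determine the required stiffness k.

ω_n = 2πf_n = 2π × 1.20 = 7.540 rad/s.
k = m·ω_n² = 453 × 7.540² = 453 × 56.85 = 25750 N/m.

25800 N/m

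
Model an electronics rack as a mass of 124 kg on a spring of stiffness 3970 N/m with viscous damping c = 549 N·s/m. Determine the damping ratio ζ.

0.391

ω_n = √(k/m) = √(3970/124) = 5.658 rad/s.
Critical damping c_c = 2√(k·m) = 2√(3970 × 124) = 1403 N·s/m, so ζ = c/c_c = 549/1403 = 0.3912.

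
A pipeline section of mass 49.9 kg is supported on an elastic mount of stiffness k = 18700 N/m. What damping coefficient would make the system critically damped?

1930 N·s/m

c_c = 2√(k·m) = 2√(18700 × 49.9) = 2 × 966.0 = 1932 N·s/m.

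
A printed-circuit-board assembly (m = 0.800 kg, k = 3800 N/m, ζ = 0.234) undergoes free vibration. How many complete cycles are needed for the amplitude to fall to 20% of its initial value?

2 cycles

Logarithmic decrement δ = 2πζ/√(1 − ζ²) = 2π × 0.2340/√(1 − 0.0548) = 1.512.
x_n/x₀ = e^(−nδ) ≤ 0.2; take ln: n ≥ ln(1/0.2)/δ = 1.609/1.512 = 1.064.
So 2 complete cycles are required.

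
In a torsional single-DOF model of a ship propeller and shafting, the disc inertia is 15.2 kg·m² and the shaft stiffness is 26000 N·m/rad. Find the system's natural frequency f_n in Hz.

6.58 Hz

ω_n = √(k_t/J) = √(26000/15.2) = √1711 = 41.36 rad/s.
f_n = ω_n/(2π) = 41.36/6.283 = 6.582 Hz.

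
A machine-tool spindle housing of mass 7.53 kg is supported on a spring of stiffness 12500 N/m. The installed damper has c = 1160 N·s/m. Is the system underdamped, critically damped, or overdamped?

overdamped

c_c = 2√(k·m) = 613.6 N·s/m; ζ = c/c_c = 1160/613.6 = 1.89.
Since ζ > 1 the system is overdamped.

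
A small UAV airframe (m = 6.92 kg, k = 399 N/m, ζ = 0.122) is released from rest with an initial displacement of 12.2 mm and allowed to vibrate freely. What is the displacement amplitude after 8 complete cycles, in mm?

0.0253 mm

Logarithmic decrement δ = 2πζ/√(1 − ζ²) = 2π × 0.1220/√(1 − 0.0149) = 0.7723.
After n cycles, x_n/x₀ = e^(−nδ), so x_8 = 12.2 × e^(−8 × 0.7723) = 12.2 × 0.002073 = 0.02530 mm.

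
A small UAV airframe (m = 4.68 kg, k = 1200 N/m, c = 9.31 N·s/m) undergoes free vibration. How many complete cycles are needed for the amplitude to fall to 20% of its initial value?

5 cycles

ζ = c/(2√(km)) = 9.31/(2√(1200 × 4.68)) = 9.31/149.9 = 0.06212.
Logarithmic decrement δ = 2πζ/√(1 − ζ²) = 2π × 0.06212/√(1 − 0.00386) = 0.3910.
x_n/x₀ = e^(−nδ) ≤ 0.2; take ln: n ≥ ln(1/0.2)/δ = 1.609/0.3910 = 4.116.
So 5 complete cycles are required.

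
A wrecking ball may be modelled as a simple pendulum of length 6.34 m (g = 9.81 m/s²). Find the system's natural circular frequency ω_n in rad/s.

For a simple pendulum ω_n = √(g/L) = √(9.81/6.34) = √1.547 = 1.244 rad/s.

1.24 rad/s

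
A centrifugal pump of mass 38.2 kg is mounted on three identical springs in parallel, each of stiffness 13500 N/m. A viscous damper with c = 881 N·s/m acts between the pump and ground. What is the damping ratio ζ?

0.354

Parallel springs add: k_eq = 3 × 13500 = 40500 N/m.
ω_n = √(k_eq/m) = √(40500/38.2) = 32.56 rad/s.
Critical damping c_c = 2√(k_eq·m) = 2√(40500 × 38.2) = 2488 N·s/m, so ζ = c/c_c = 881/2488 = 0.3541.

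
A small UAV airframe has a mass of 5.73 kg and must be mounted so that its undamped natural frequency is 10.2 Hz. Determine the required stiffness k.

23500 N/m

ω_n = 2πf_n = 2π × 10.2 = 64.09 rad/s.
k = m·ω_n² = 5.73 × 64.09² = 5.73 × 4107 = 23540 N/m.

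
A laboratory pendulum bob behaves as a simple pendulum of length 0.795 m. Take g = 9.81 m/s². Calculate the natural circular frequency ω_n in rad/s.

For a simple pendulum ω_n = √(g/L) = √(9.81/0.795) = √12.34 = 3.513 rad/s.

3.51 rad/s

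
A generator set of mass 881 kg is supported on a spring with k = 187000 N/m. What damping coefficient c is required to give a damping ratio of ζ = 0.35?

8980 N·s/m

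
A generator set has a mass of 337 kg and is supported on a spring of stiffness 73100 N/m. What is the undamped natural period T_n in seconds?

ω_n = √(k/m) = √(73100/337) = √216.9 = 14.73 rad/s.
T_n = 2π/ω_n = 6.283/14.73 = 0.4266 s.

0.427 s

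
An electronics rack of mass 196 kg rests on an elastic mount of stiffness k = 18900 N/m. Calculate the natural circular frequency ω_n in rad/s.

ω_n = √(k/m) = √(18900/196) = √96.43 = 9.820 rad/s.

9.82 rad/s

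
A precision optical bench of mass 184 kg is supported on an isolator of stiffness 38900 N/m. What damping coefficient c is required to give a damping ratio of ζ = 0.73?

c_c = 2√(k·m) = 2√(38900 × 184) = 5351 N·s/m.
c = ζ·c_c = 0.73 × 5351 = 3906 N·s/m.

3910 N·s/m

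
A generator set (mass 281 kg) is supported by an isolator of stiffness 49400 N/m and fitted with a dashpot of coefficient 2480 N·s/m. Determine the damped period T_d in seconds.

0.503 s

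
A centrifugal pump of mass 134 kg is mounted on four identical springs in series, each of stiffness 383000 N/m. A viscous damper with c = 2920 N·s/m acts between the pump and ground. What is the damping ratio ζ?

Series springs: 1/k_eq = 4/383000, so k_eq = 383000/4 = 95750 N/m.
ω_n = √(k_eq/m) = √(95750/134) = 26.73 rad/s.
Critical damping c_c = 2√(k_eq·m) = 2√(95750 × 134) = 7164 N·s/m, so ζ = c/c_c = 2920/7164 = 0.4076.

0.408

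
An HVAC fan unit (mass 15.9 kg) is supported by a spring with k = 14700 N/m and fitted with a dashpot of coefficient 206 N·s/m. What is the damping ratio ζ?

0.213

ω_n = √(k/m) = √(14700/15.9) = 30.41 rad/s.
Critical damping c_c = 2√(k·m) = 2√(14700 × 15.9) = 966.9 N·s/m, so ζ = c/c_c = 206/966.9 = 0.2130.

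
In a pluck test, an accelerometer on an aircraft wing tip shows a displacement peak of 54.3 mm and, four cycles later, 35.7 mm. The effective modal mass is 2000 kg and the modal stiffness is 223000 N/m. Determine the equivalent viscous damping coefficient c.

705 N·s/m

Logarithmic decrement δ = (1/n)·ln(x₀/x_n) = (1/4)·ln(54.3/35.7) = (1/4)·ln(1.521) = 0.1048.
ζ = δ/√(4π² + δ²) = 0.1048/√(39.48 + 0.0110) = 0.1048/6.284 = 0.01668.
c = ζ · 2√(km) = 0.01668 × 2√(223000 × 2000) = 0.01668 × 42240 = 704.7 N·s/m.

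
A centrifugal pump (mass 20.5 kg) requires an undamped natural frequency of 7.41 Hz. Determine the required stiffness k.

44400 N/m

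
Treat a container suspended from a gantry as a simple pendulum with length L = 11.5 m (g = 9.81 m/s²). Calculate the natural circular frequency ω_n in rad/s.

For a simple pendulum ω_n = √(g/L) = √(9.81/11.5) = √0.8530 = 0.9236 rad/s.

0.924 rad/s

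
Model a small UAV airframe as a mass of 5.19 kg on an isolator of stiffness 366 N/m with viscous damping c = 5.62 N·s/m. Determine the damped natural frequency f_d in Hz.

1.33 Hz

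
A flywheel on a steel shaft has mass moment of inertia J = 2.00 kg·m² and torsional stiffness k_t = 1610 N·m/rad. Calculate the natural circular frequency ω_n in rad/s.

ω_n = √(k_t/J) = √(1610/2.00) = √805.0 = 28.37 rad/s.

28.4 rad/s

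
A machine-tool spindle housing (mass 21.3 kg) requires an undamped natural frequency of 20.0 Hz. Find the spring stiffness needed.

ω_n = 2πf_n = 2π × 20.0 = 125.7 rad/s.
k = m·ω_n² = 21.3 × 125.7² = 21.3 × 15790 = 336400 N/m.

336000 N/m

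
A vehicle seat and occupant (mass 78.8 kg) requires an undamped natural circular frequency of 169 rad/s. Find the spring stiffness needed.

2250000 N/m

k = m·ω_n² = 78.8 × 169.0² = 78.8 × 28560 = 2251000 N/m.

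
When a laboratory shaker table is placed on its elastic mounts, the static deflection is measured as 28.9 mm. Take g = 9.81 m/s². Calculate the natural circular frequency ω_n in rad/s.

18.4 rad/s

ω_n = √(g/δ_st) = √(9.81/0.0289) = √339.4 = 18.42 rad/s.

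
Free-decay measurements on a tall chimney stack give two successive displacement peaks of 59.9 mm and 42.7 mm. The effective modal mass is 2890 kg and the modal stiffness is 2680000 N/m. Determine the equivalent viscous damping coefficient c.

Logarithmic decrement δ = (1/n)·ln(x₀/x_n) = (1/1)·ln(59.9/42.7) = (1/1)·ln(1.403) = 0.3385.
ζ = δ/√(4π² + δ²) = 0.3385/√(39.48 + 0.115) = 0.3385/6.292 = 0.05379.
c = ζ · 2√(km) = 0.05379 × 2√(2680000 × 2890) = 0.05379 × 176000 = 9468 N·s/m.

9470 N·s/m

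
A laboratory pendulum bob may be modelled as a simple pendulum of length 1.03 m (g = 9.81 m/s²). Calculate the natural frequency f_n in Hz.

0.491 Hz

For a simple pendulum ω_n = √(g/L) = √(9.81/1.03) = √9.524 = 3.086 rad/s.
f_n = ω_n/(2π) = 3.086/6.283 = 0.4912 Hz.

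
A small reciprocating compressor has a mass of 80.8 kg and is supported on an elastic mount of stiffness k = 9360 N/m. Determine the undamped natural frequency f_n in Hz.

1.71 Hz

ω_n = √(k/m) = √(9360/80.8) = √115.8 = 10.76 rad/s.
f_n = ω_n/(2π) = 10.76/6.283 = 1.713 Hz.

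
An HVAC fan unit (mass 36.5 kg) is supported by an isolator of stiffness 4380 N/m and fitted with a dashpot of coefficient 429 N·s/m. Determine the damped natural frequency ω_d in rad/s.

9.24 rad/s

ω_n = √(k/m) = √(4380/36.5) = 10.95 rad/s.
Critical damping c_c = 2√(k·m) = 2√(4380 × 36.5) = 799.7 N·s/m, so ζ = c/c_c = 429/799.7 = 0.5365.
ω_d = ω_n√(1 − ζ²) = 10.95 × √(1 − 0.288) = 9.245 rad/s.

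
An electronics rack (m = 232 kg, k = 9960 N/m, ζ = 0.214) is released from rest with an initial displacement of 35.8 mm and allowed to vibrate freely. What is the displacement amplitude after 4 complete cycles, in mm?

0.145 mm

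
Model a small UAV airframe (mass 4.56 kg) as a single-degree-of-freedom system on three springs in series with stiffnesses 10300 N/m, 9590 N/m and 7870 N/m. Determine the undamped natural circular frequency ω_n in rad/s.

25.8 rad/s

Series springs: 1/k_eq = 1/10300 + 1/9590 + 1/7870 = 0.0003284, so k_eq = 3045 N/m.
ω_n = √(k_eq/m) = √(3045/4.56) = √667.7 = 25.84 rad/s.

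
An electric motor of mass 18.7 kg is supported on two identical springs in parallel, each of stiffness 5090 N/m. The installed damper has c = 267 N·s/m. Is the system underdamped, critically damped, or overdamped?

underdamped

Parallel springs add: k_eq = 2 × 5090 = 10180 N/m.
c_c = 2√(k_eq·m) = 872.6 N·s/m; ζ = c/c_c = 267/872.6 = 0.306.
Since ζ < 1 the system is underdamped.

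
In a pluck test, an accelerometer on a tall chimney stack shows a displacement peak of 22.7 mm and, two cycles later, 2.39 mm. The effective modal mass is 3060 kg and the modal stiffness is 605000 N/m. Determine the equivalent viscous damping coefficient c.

15200 N·s/m

Logarithmic decrement δ = (1/n)·ln(x₀/x_n) = (1/2)·ln(22.7/2.39) = (1/2)·ln(9.498) = 1.126.
ζ = δ/√(4π² + δ²) = 1.126/√(39.48 + 1.27) = 1.126/6.383 = 0.1763.
c = ζ · 2√(km) = 0.1763 × 2√(605000 × 3060) = 0.1763 × 86050 = 15170 N·s/m.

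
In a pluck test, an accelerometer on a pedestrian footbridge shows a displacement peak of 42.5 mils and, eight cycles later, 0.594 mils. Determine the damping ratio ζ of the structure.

Logarithmic decrement δ = (1/n)·ln(x₀/x_n) = (1/8)·ln(42.5/0.594) = (1/8)·ln(71.55) = 0.5338.
ζ = δ/√(4π² + δ²) = 0.5338/√(39.48 + 0.285) = 0.5338/6.306 = 0.08465.

0.0847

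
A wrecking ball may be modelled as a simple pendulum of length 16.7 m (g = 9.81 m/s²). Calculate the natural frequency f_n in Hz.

For a simple pendulum ω_n = √(g/L) = √(9.81/16.7) = √0.5874 = 0.7664 rad/s.
f_n = ω_n/(2π) = 0.7664/6.283 = 0.1220 Hz.

0.122 Hz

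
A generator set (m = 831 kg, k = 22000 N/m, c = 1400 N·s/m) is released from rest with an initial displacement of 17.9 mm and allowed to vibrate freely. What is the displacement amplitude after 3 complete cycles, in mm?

ζ = c/(2√(km)) = 1400/(2√(22000 × 831)) = 1400/8551 = 0.1637.
Logarithmic decrement δ = 2πζ/√(1 − ζ²) = 2π × 0.1637/√(1 − 0.0268) = 1.043.
After n cycles, x_n/x₀ = e^(−nδ), so x_3 = 17.9 × e^(−3 × 1.043) = 17.9 × 0.04380 = 0.7840 mm.

0.784 mm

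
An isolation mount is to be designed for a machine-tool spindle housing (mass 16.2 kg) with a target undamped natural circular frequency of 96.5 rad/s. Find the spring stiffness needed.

151000 N/m

k = m·ω_n² = 16.2 × 96.50² = 16.2 × 9312 = 150900 N/m.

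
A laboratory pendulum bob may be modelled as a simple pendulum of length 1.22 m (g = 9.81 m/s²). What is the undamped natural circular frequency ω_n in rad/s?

2.84 rad/s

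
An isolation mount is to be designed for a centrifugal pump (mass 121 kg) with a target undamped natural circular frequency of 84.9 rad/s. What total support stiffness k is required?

k = m·ω_n² = 121 × 84.90² = 121 × 7208 = 872200 N/m.

872000 N/m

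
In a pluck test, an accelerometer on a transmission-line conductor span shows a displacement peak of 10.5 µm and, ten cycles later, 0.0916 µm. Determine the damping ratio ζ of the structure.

0.0753

Logarithmic decrement δ = (1/n)·ln(x₀/x_n) = (1/10)·ln(10.5/0.0916) = (1/10)·ln(114.6) = 0.4742.
ζ = δ/√(4π² + δ²) = 0.4742/√(39.48 + 0.225) = 0.4742/6.301 = 0.07525.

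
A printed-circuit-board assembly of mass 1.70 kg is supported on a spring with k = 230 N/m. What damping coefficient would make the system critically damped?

c_c = 2√(k·m) = 2√(230.0 × 1.70) = 2 × 19.77 = 39.55 N·s/m.

39.5 N·s/m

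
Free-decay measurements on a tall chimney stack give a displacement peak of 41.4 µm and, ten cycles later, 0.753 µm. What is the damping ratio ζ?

Logarithmic decrement δ = (1/n)·ln(x₀/x_n) = (1/10)·ln(41.4/0.753) = (1/10)·ln(54.98) = 0.4007.
ζ = δ/√(4π² + δ²) = 0.4007/√(39.48 + 0.161) = 0.4007/6.296 = 0.06364.

0.0636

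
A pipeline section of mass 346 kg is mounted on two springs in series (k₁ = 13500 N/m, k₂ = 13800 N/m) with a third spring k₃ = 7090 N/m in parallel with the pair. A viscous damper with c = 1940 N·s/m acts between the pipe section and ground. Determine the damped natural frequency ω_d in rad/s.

Series pair: k_s = k₁k₂/(k₁+k₂) = (13500)(13800)/(13500 + 13800) = 6824 N/m. In parallel with k₃: k_eq = 6824 + 7090 = 13910 N/m.
ω_n = √(k_eq/m) = √(13910/346) = 6.341 rad/s.
Critical damping c_c = 2√(k_eq·m) = 2√(13910 × 346) = 4388 N·s/m, so ζ = c/c_c = 1940/4388 = 0.4421.
ω_d = ω_n√(1 − ζ²) = 6.341 × √(1 − 0.195) = 5.688 rad/s.

5.69 rad/s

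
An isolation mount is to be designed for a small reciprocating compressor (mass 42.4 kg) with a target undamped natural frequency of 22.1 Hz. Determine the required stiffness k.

ω_n = 2πf_n = 2π × 22.1 = 138.9 rad/s.
k = m·ω_n² = 42.4 × 138.9² = 42.4 × 19280 = 817500 N/m.

818000 N/m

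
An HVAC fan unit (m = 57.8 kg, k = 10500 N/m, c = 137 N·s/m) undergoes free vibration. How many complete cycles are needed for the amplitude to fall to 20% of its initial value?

3 cycles

ζ = c/(2√(km)) = 137/(2√(10500 × 57.8)) = 137/1558 = 0.08793.
Logarithmic decrement δ = 2πζ/√(1 − ζ²) = 2π × 0.08793/√(1 − 0.00773) = 0.5546.
x_n/x₀ = e^(−nδ) ≤ 0.2; take ln: n ≥ ln(1/0.2)/δ = 1.609/0.5546 = 2.902.
So 3 complete cycles are required.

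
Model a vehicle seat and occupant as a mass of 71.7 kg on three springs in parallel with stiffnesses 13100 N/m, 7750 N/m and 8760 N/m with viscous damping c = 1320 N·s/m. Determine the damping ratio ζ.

0.453

Parallel springs add: k_eq = 13100 + 7750 + 8760 = 29610 N/m.
ω_n = √(k_eq/m) = √(29610/71.7) = 20.32 rad/s.
Critical damping c_c = 2√(k_eq·m) = 2√(29610 × 71.7) = 2914 N·s/m, so ζ = c/c_c = 1320/2914 = 0.4530.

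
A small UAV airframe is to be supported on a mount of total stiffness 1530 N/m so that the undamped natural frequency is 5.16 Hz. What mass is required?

1.46 kg

ω_n = 2πf_n = 2π × 5.16 = 32.42 rad/s.
m = k/ω_n² = 1530/32.42² = 1530/1051 = 1.456 kg.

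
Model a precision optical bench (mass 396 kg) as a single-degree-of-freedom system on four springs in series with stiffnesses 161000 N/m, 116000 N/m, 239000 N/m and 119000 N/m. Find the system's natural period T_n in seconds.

0.655 s

Series springs: 1/k_eq = 1/161000 + 1/116000 + 1/239000 + 1/119000 = 2.742×10^-5, so k_eq = 36470 N/m.
ω_n = √(k_eq/m) = √(36470/396) = √92.10 = 9.597 rad/s.
T_n = 2π/ω_n = 6.283/9.597 = 0.6547 s.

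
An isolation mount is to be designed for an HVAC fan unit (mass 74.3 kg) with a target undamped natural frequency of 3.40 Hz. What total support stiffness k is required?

ω_n = 2πf_n = 2π × 3.40 = 21.36 rad/s.
k = m·ω_n² = 74.3 × 21.36² = 74.3 × 456.4 = 33910 N/m.

33900 N/m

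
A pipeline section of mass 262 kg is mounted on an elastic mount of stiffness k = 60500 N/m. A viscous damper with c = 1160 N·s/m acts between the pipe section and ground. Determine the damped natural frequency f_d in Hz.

ω_n = √(k/m) = √(60500/262) = 15.20 rad/s.
Critical damping c_c = 2√(k·m) = 2√(60500 × 262) = 7963 N·s/m, so ζ = c/c_c = 1160/7963 = 0.1457.
ω_d = ω_n√(1 − ζ²) = 15.20 × √(1 − 0.0212) = 15.03 rad/s.
f_d = ω_d/(2π) = 2.393 Hz.

2.39 Hz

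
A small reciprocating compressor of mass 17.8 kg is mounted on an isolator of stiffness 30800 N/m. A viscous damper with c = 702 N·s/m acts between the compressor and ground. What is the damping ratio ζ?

0.474

ω_n = √(k/m) = √(30800/17.8) = 41.60 rad/s.
Critical damping c_c = 2√(k·m) = 2√(30800 × 17.8) = 1481 N·s/m, so ζ = c/c_c = 702/1481 = 0.4740.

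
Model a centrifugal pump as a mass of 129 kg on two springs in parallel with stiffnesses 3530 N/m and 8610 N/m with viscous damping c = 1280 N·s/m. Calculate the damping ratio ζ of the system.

0.511

Parallel springs add: k_eq = 3530 + 8610 = 12140 N/m.
ω_n = √(k_eq/m) = √(12140/129) = 9.701 rad/s.
Critical damping c_c = 2√(k_eq·m) = 2√(12140 × 129) = 2503 N·s/m, so ζ = c/c_c = 1280/2503 = 0.5114.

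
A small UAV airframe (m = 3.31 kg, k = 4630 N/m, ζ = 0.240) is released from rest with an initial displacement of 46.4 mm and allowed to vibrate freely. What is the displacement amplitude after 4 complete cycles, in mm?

0.0929 mm

Logarithmic decrement δ = 2πζ/√(1 − ζ²) = 2π × 0.2400/√(1 − 0.0576) = 1.553.
After n cycles, x_n/x₀ = e^(−nδ), so x_4 = 46.4 × e^(−4 × 1.553) = 46.4 × 0.002002 = 0.09291 mm.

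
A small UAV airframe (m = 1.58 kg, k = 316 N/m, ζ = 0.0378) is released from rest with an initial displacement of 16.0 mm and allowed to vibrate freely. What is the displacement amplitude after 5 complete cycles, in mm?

4.88 mm

Logarithmic decrement δ = 2πζ/√(1 − ζ²) = 2π × 0.03780/√(1 − 0.00143) = 0.2377.
After n cycles, x_n/x₀ = e^(−nδ), so x_5 = 16.0 × e^(−5 × 0.2377) = 16.0 × 0.3047 = 4.875 mm.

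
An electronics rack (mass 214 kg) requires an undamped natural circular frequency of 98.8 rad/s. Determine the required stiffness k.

k = m·ω_n² = 214 × 98.80² = 214 × 9761 = 2089000 N/m.

2090000 N/m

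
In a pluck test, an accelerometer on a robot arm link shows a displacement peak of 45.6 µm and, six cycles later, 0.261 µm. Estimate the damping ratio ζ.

0.136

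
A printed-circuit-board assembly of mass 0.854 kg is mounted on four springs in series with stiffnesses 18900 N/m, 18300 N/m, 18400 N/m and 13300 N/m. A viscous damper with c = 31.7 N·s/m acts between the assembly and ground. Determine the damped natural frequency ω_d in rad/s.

67.8 rad/s

Series springs: 1/k_eq = 1/18900 + 1/18300 + 1/18400 + 1/13300 = 0.0002371, so k_eq = 4218 N/m.
ω_n = √(k_eq/m) = √(4218/0.854) = 70.28 rad/s.
Critical damping c_c = 2√(k_eq·m) = 2√(4218 × 0.854) = 120.0 N·s/m, so ζ = c/c_c = 31.7/120.0 = 0.2641.
ω_d = ω_n√(1 − ζ²) = 70.28 × √(1 − 0.0697) = 67.78 rad/s.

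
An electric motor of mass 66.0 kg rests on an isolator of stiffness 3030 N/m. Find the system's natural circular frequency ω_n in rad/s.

6.78 rad/s

ω_n = √(k/m) = √(3030/66.0) = √45.91 = 6.776 rad/s.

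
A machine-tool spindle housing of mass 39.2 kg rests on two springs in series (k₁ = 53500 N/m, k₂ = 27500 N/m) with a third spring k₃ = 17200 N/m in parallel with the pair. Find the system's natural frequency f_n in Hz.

4.78 Hz

Series pair: k_s = k₁k₂/(k₁+k₂) = (53500)(27500)/(53500 + 27500) = 18160 N/m. In parallel with k₃: k_eq = 18160 + 17200 = 35360 N/m.
ω_n = √(k_eq/m) = √(35360/39.2) = √902.1 = 30.04 rad/s.
f_n = ω_n/(2π) = 30.04/6.283 = 4.780 Hz.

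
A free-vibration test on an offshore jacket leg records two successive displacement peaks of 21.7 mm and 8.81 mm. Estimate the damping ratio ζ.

0.142

Logarithmic decrement δ = (1/n)·ln(x₀/x_n) = (1/1)·ln(21.7/8.81) = (1/1)·ln(2.463) = 0.9014.
ζ = δ/√(4π² + δ²) = 0.9014/√(39.48 + 0.813) = 0.9014/6.348 = 0.1420.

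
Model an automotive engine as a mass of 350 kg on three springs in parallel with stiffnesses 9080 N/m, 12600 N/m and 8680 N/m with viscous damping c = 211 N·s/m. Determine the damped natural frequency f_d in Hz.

1.48 Hz

Parallel springs add: k_eq = 9080 + 12600 + 8680 = 30360 N/m.
ω_n = √(k_eq/m) = √(30360/350) = 9.314 rad/s.
Critical damping c_c = 2√(k_eq·m) = 2√(30360 × 350) = 6520 N·s/m, so ζ = c/c_c = 211/6520 = 0.03236.
ω_d = ω_n√(1 − ζ²) = 9.314 × √(1 − 0.00105) = 9.309 rad/s.
f_d = ω_d/(2π) = 1.482 Hz.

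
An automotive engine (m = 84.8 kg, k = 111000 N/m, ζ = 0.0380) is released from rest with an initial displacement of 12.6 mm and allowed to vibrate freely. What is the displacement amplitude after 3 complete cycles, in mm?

Logarithmic decrement δ = 2πζ/√(1 − ζ²) = 2π × 0.03800/√(1 − 0.00144) = 0.2389.
After n cycles, x_n/x₀ = e^(−nδ), so x_3 = 12.6 × e^(−3 × 0.2389) = 12.6 × 0.4883 = 6.153 mm.

6.15 mm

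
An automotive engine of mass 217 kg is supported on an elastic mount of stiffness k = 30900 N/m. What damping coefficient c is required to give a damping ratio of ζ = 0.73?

c_c = 2√(k·m) = 2√(30900 × 217) = 5179 N·s/m.
c = ζ·c_c = 0.73 × 5179 = 3781 N·s/m.

3780 N·s/m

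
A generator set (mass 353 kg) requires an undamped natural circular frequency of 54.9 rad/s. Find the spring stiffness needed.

1060000 N/m

k = m·ω_n² = 353 × 54.90² = 353 × 3014 = 1064000 N/m.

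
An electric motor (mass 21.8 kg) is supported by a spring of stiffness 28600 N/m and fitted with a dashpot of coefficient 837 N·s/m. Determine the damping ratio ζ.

ω_n = √(k/m) = √(28600/21.8) = 36.22 rad/s.
Critical damping c_c = 2√(k·m) = 2√(28600 × 21.8) = 1579 N·s/m, so ζ = c/c_c = 837/1579 = 0.5300.

0.530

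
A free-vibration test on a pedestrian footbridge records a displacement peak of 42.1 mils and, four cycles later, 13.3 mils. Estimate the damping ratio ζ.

Logarithmic decrement δ = (1/n)·ln(x₀/x_n) = (1/4)·ln(42.1/13.3) = (1/4)·ln(3.165) = 0.2881.
ζ = δ/√(4π² + δ²) = 0.2881/√(39.48 + 0.0830) = 0.2881/6.290 = 0.04580.

0.0458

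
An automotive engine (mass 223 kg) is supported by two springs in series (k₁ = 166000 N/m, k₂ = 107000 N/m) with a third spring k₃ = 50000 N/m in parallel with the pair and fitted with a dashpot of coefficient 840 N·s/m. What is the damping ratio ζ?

0.0829

Series pair: k_s = k₁k₂/(k₁+k₂) = (166000)(107000)/(166000 + 107000) = 65060 N/m. In parallel with k₃: k_eq = 65060 + 50000 = 115100 N/m.
ω_n = √(k_eq/m) = √(115100/223) = 22.72 rad/s.
Critical damping c_c = 2√(k_eq·m) = 2√(115100 × 223) = 10130 N·s/m, so ζ = c/c_c = 840/10130 = 0.08291.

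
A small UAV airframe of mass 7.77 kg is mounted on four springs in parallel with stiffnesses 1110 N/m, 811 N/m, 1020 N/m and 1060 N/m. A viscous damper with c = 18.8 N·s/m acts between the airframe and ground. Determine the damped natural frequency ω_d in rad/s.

22.7 rad/s

Parallel springs add: k_eq = 1110 + 811 + 1020 + 1060 = 4001 N/m.
ω_n = √(k_eq/m) = √(4001/7.77) = 22.69 rad/s.
Critical damping c_c = 2√(k_eq·m) = 2√(4001 × 7.77) = 352.6 N·s/m, so ζ = c/c_c = 18.8/352.6 = 0.05331.
ω_d = ω_n√(1 − ζ²) = 22.69 × √(1 − 0.00284) = 22.66 rad/s.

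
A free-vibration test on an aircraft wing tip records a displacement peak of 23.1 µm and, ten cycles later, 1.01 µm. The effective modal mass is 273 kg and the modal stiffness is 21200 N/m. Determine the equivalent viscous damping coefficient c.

Logarithmic decrement δ = (1/n)·ln(x₀/x_n) = (1/10)·ln(23.1/1.01) = (1/10)·ln(22.87) = 0.3130.
ζ = δ/√(4π² + δ²) = 0.3130/√(39.48 + 0.0980) = 0.3130/6.291 = 0.04975.
c = ζ · 2√(km) = 0.04975 × 2√(21200 × 273) = 0.04975 × 4811 = 239.4 N·s/m.

239 N·s/m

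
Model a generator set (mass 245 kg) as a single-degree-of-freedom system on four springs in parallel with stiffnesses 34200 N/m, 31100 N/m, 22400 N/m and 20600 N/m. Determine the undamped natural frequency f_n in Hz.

Parallel springs add: k_eq = 34200 + 31100 + 22400 + 20600 = 108300 N/m.
ω_n = √(k_eq/m) = √(108300/245) = √442.0 = 21.02 rad/s.
f_n = ω_n/(2π) = 21.02/6.283 = 3.346 Hz.

3.35 Hz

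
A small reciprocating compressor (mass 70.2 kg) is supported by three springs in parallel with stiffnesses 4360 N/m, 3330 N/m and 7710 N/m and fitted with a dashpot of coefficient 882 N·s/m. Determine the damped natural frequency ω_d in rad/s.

13.4 rad/s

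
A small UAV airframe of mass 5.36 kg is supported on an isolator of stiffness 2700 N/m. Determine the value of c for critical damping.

241 N·s/m

c_c = 2√(k·m) = 2√(2700 × 5.36) = 2 × 120.3 = 240.6 N·s/m.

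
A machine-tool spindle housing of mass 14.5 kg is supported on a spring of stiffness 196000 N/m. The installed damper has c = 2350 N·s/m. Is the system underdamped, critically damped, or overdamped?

underdamped

c_c = 2√(k·m) = 3372 N·s/m; ζ = c/c_c = 2350/3372 = 0.697.
Since ζ < 1 the system is underdamped.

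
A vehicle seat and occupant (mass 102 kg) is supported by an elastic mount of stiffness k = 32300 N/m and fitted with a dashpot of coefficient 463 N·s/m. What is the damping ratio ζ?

ω_n = √(k/m) = √(32300/102) = 17.80 rad/s.
Critical damping c_c = 2√(k·m) = 2√(32300 × 102) = 3630 N·s/m, so ζ = c/c_c = 463/3630 = 0.1275.

0.128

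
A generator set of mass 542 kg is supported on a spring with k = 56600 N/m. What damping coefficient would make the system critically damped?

11100 N·s/m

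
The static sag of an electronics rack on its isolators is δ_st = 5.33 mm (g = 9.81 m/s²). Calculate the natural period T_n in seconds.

0.146 s

ω_n = √(g/δ_st) = √(9.81/0.00533) = √1841 = 42.90 rad/s.
T_n = 2π/ω_n = 6.283/42.90 = 0.1465 s.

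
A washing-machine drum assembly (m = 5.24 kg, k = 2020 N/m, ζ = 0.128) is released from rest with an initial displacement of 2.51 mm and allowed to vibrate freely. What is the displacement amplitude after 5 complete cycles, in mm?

Logarithmic decrement δ = 2πζ/√(1 − ζ²) = 2π × 0.1280/√(1 − 0.0164) = 0.8109.
After n cycles, x_n/x₀ = e^(−nδ), so x_5 = 2.51 × e^(−5 × 0.8109) = 2.51 × 0.01734 = 0.04353 mm.

0.0435 mm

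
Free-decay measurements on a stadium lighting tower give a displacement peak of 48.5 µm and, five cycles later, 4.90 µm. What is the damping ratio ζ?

Logarithmic decrement δ = (1/n)·ln(x₀/x_n) = (1/5)·ln(48.5/4.90) = (1/5)·ln(9.898) = 0.4585.
ζ = δ/√(4π² + δ²) = 0.4585/√(39.48 + 0.210) = 0.4585/6.300 = 0.07277.

0.0728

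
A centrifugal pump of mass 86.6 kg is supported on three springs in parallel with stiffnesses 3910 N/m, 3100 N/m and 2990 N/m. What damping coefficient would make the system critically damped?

1860 N·s/m

Parallel springs add: k_eq = 3910 + 3100 + 2990 = 10000 N/m.
c_c = 2√(k_eq·m) = 2√(10000 × 86.6) = 2 × 930.6 = 1861 N·s/m.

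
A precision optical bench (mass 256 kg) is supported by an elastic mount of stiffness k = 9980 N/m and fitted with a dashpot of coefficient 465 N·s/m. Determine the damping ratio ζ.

0.145

ω_n = √(k/m) = √(9980/256) = 6.244 rad/s.
Critical damping c_c = 2√(k·m) = 2√(9980 × 256) = 3197 N·s/m, so ζ = c/c_c = 465/3197 = 0.1455.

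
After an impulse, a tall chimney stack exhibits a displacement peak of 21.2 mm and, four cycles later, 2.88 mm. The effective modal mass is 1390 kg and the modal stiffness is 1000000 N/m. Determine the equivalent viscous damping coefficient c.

Logarithmic decrement δ = (1/n)·ln(x₀/x_n) = (1/4)·ln(21.2/2.88) = (1/4)·ln(7.361) = 0.4991.
ζ = δ/√(4π² + δ²) = 0.4991/√(39.48 + 0.249) = 0.4991/6.303 = 0.07918.
c = ζ · 2√(km) = 0.07918 × 2√(1000000 × 1390) = 0.07918 × 74570 = 5904 N·s/m.

5900 N·s/m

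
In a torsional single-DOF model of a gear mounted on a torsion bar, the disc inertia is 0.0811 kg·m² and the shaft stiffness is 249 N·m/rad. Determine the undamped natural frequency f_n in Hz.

ω_n = √(k_t/J) = √(249/0.0811) = √3070 = 55.41 rad/s.
f_n = ω_n/(2π) = 55.41/6.283 = 8.819 Hz.

8.82 Hz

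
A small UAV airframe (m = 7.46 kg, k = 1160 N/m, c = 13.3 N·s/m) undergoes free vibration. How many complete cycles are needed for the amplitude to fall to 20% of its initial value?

ζ = c/(2√(km)) = 13.3/(2√(1160 × 7.46)) = 13.3/186.0 = 0.07149.
Logarithmic decrement δ = 2πζ/√(1 − ζ²) = 2π × 0.07149/√(1 − 0.00511) = 0.4503.
x_n/x₀ = e^(−nδ) ≤ 0.2; take ln: n ≥ ln(1/0.2)/δ = 1.609/0.4503 = 3.574.
So 4 complete cycles are required.

4 cycles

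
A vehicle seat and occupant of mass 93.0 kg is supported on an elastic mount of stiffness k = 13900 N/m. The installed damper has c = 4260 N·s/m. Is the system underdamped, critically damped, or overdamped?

c_c = 2√(k·m) = 2274 N·s/m; ζ = c/c_c = 4260/2274 = 1.87.
Since ζ > 1 the system is overdamped.

overdamped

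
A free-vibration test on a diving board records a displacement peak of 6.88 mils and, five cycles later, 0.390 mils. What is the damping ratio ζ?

0.0910

Logarithmic decrement δ = (1/n)·ln(x₀/x_n) = (1/5)·ln(6.88/0.390) = (1/5)·ln(17.64) = 0.5740.
ζ = δ/√(4π² + δ²) = 0.5740/√(39.48 + 0.330) = 0.5740/6.309 = 0.09098.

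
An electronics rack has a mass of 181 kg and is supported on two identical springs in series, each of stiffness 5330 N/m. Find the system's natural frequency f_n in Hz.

Series springs: 1/k_eq = 2/5330, so k_eq = 5330/2 = 2665 N/m.
ω_n = √(k_eq/m) = √(2665/181) = √14.72 = 3.837 rad/s.
f_n = ω_n/(2π) = 3.837/6.283 = 0.6107 Hz.

0.611 Hz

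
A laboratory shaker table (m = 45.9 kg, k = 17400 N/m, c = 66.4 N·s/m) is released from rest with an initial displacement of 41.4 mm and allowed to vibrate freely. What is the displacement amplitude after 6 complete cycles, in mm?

10.2 mm

ζ = c/(2√(km)) = 66.4/(2√(17400 × 45.9)) = 66.4/1787 = 0.03715.
Logarithmic decrement δ = 2πζ/√(1 − ζ²) = 2π × 0.03715/√(1 − 0.00138) = 0.2336.
After n cycles, x_n/x₀ = e^(−nδ), so x_6 = 41.4 × e^(−6 × 0.2336) = 41.4 × 0.2462 = 10.19 mm.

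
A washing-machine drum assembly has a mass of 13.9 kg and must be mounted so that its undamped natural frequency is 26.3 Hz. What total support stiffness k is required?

ω_n = 2πf_n = 2π × 26.3 = 165.2 rad/s.
k = m·ω_n² = 13.9 × 165.2² = 13.9 × 27310 = 379600 N/m.

380000 N/m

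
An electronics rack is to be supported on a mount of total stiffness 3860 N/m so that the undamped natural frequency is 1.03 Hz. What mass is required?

ω_n = 2πf_n = 2π × 1.03 = 6.472 rad/s.
m = k/ω_n² = 3860/6.472² = 3860/41.88 = 92.16 kg.

92.2 kg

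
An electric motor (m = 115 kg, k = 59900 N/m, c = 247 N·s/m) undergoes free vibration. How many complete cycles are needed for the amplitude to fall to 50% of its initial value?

ζ = c/(2√(km)) = 247/(2√(59900 × 115)) = 247/5249 = 0.04705.
Logarithmic decrement δ = 2πζ/√(1 − ζ²) = 2π × 0.04705/√(1 − 0.00221) = 0.2960.
x_n/x₀ = e^(−nδ) ≤ 0.5; take ln: n ≥ ln(1/0.5)/δ = 0.6931/0.2960 = 2.342.
So 3 complete cycles are required.

3 cycles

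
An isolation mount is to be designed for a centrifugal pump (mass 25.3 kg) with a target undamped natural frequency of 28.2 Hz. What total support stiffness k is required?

794000 N/m

ω_n = 2πf_n = 2π × 28.2 = 177.2 rad/s.
k = m·ω_n² = 25.3 × 177.2² = 25.3 × 31390 = 794300 N/m.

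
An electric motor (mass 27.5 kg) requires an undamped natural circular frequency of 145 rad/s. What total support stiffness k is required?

k = m·ω_n² = 27.5 × 145.0² = 27.5 × 21020 = 578200 N/m.

578000 N/m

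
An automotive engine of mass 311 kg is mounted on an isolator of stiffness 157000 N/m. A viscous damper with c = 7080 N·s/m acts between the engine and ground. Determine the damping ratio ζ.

ω_n = √(k/m) = √(157000/311) = 22.47 rad/s.
Critical damping c_c = 2√(k·m) = 2√(157000 × 311) = 13980 N·s/m, so ζ = c/c_c = 7080/13980 = 0.5066.

0.507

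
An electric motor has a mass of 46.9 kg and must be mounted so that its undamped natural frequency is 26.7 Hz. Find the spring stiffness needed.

ω_n = 2πf_n = 2π × 26.7 = 167.8 rad/s.
k = m·ω_n² = 46.9 × 167.8² = 46.9 × 28140 = 1320000 N/m.

1320000 N/m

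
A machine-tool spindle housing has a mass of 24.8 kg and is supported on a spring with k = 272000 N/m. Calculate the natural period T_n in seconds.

0.0600 s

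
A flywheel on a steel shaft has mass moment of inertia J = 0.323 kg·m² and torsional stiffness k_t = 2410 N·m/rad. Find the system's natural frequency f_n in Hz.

13.7 Hz

ω_n = √(k_t/J) = √(2410/0.323) = √7461 = 86.38 rad/s.
f_n = ω_n/(2π) = 86.38/6.283 = 13.75 Hz.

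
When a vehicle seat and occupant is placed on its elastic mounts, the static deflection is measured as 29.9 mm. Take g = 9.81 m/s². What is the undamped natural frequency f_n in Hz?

2.88 Hz

ω_n = √(g/δ_st) = √(9.81/0.0299) = √328.1 = 18.11 rad/s.
f_n = ω_n/(2π) = 18.11/6.283 = 2.883 Hz.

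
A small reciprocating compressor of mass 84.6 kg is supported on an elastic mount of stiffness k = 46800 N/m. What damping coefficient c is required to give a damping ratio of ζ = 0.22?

c_c = 2√(k·m) = 2√(46800 × 84.6) = 3980 N·s/m.
c = ζ·c_c = 0.22 × 3980 = 875.5 N·s/m.

876 N·s/m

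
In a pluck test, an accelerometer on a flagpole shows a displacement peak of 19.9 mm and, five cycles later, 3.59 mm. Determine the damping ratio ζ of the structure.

0.0544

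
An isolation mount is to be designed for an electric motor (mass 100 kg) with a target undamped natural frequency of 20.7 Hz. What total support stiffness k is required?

ω_n = 2πf_n = 2π × 20.7 = 130.1 rad/s.
k = m·ω_n² = 100 × 130.1² = 100 × 16920 = 1692000 N/m.

1690000 N/m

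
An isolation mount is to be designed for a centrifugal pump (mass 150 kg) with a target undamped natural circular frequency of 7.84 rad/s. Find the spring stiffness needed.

k = m·ω_n² = 150 × 7.840² = 150 × 61.47 = 9220 N/m.

9220 N/m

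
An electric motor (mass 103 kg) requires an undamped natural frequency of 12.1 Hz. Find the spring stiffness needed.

595000 N/m

ω_n = 2πf_n = 2π × 12.1 = 76.03 rad/s.
k = m·ω_n² = 103 × 76.03² = 103 × 5780 = 595300 N/m.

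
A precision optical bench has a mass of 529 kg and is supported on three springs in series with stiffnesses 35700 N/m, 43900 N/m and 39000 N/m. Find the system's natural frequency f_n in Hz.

Series springs: 1/k_eq = 1/35700 + 1/43900 + 1/39000 = 7.643×10^-5, so k_eq = 13080 N/m.
ω_n = √(k_eq/m) = √(13080/529) = √24.73 = 4.973 rad/s.
f_n = ω_n/(2π) = 4.973/6.283 = 0.7915 Hz.

0.792 Hz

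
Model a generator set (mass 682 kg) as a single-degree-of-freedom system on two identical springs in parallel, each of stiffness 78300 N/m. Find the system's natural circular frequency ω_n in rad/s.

Parallel springs add: k_eq = 2 × 78300 = 156600 N/m.
ω_n = √(k_eq/m) = √(156600/682) = √229.6 = 15.15 rad/s.

15.2 rad/s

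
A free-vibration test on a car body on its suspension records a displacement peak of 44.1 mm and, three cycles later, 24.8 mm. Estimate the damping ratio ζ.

0.0305

Logarithmic decrement δ = (1/n)·ln(x₀/x_n) = (1/3)·ln(44.1/24.8) = (1/3)·ln(1.778) = 0.1919.
ζ = δ/√(4π² + δ²) = 0.1919/√(39.48 + 0.0368) = 0.1919/6.286 = 0.03052.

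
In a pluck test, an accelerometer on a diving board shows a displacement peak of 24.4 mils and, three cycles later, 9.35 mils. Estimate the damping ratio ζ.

0.0508

Logarithmic decrement δ = (1/n)·ln(x₀/x_n) = (1/3)·ln(24.4/9.35) = (1/3)·ln(2.610) = 0.3197.
ζ = δ/√(4π² + δ²) = 0.3197/√(39.48 + 0.102) = 0.3197/6.291 = 0.05082.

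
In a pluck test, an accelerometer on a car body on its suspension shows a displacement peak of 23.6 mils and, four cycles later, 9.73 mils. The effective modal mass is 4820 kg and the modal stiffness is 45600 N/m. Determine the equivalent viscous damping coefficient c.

1040 N·s/m

Logarithmic decrement δ = (1/n)·ln(x₀/x_n) = (1/4)·ln(23.6/9.73) = (1/4)·ln(2.425) = 0.2215.
ζ = δ/√(4π² + δ²) = 0.2215/√(39.48 + 0.0491) = 0.2215/6.287 = 0.03523.
c = ζ · 2√(km) = 0.03523 × 2√(45600 × 4820) = 0.03523 × 29650 = 1045 N·s/m.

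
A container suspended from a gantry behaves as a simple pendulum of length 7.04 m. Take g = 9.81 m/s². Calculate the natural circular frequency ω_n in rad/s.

For a simple pendulum ω_n = √(g/L) = √(9.81/7.04) = √1.393 = 1.180 rad/s.

1.18 rad/s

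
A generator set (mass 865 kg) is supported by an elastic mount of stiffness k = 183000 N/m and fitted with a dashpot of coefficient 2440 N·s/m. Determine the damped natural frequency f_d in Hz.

ω_n = √(k/m) = √(183000/865) = 14.55 rad/s.
Critical damping c_c = 2√(k·m) = 2√(183000 × 865) = 25160 N·s/m, so ζ = c/c_c = 2440/25160 = 0.09697.
ω_d = ω_n√(1 − ζ²) = 14.55 × √(1 − 0.00940) = 14.48 rad/s.
f_d = ω_d/(2π) = 2.304 Hz.

2.30 Hz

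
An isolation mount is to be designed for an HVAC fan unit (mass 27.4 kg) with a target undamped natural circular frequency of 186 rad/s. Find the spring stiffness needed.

k = m·ω_n² = 27.4 × 186.0² = 27.4 × 34600 = 947900 N/m.

948000 N/m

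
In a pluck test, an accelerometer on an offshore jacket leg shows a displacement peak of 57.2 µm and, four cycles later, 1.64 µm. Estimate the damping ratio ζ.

0.140

Logarithmic decrement δ = (1/n)·ln(x₀/x_n) = (1/4)·ln(57.2/1.64) = (1/4)·ln(34.88) = 0.8880.
ζ = δ/√(4π² + δ²) = 0.8880/√(39.48 + 0.788) = 0.8880/6.346 = 0.1399.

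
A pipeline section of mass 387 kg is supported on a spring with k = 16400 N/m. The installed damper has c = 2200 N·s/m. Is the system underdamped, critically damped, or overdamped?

underdamped

c_c = 2√(k·m) = 5039 N·s/m; ζ = c/c_c = 2200/5039 = 0.437.
Since ζ < 1 the system is underdamped.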